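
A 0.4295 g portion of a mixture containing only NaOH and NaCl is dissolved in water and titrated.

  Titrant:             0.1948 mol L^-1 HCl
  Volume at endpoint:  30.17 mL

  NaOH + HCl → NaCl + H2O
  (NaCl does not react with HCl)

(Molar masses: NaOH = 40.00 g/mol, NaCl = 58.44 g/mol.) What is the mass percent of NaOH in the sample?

54.73 %

n(HCl) = 0.03017 × 0.1948 = 5.877 × 10^-3 mol
Let x = n(NaOH), y = n(NaCl).
Titrant: 1x = 5.877 × 10^-3;  mass: 40.00x + 58.44y = 0.4295
Solving, x = 5.877 × 10^-3 mol, y = 3.327 × 10^-3 mol
mass of NaOH = 5.877 × 10^-3 × 40.00 = 0.2351 g
% NaOH = 0.2351 / 0.4295 × 100 = 54.73 %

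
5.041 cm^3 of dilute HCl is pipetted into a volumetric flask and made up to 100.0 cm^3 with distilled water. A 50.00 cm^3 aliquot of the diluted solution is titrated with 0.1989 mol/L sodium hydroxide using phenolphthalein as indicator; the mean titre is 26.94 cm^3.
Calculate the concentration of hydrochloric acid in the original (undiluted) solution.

2.126 mol/L

HCl + NaOH → NaCl + H2O
n(NaOH) = 0.02694 × 0.1989 = 5.358 × 10^-3 mol
n(HCl) in the aliquot = 5.358 × 10^-3 mol (1:1 ratio)
[HCl]_dilute = 5.358 × 10^-3 / 0.05000 = 0.1072 mol/L
Dilution factor = 100.0 / 5.041 = 19.84
[HCl]_stock = 0.1072 × 19.84 = 2.126 mol/L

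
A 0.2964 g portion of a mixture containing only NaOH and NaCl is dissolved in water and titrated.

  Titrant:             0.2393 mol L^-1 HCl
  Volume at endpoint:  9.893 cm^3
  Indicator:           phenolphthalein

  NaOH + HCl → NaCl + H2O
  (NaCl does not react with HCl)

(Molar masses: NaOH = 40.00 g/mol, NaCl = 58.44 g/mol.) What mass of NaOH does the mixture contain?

0.09470 g

n(HCl) = 0.009893 × 0.2393 = 2.367 × 10^-3 mol
Let x = n(NaOH), y = n(NaCl).
Titrant: 1x = 2.367 × 10^-3;  mass: 40.00x + 58.44y = 0.2964
Solving, x = 2.367 × 10^-3 mol, y = 3.451 × 10^-3 mol
mass of NaOH = 2.367 × 10^-3 × 40.00 = 0.09470 g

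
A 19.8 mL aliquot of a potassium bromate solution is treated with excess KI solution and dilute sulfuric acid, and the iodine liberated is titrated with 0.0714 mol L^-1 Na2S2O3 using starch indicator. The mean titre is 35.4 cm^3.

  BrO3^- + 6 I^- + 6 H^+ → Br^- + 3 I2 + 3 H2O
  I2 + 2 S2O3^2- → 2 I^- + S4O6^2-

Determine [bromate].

0.0213 mol/L

n(S2O3^2-) = 0.0354 × 0.0714 = 2.53 × 10^-3 mol
n(I2) = n(S2O3^2-)/2 = 1.26 × 10^-3 mol
From the 1:3 ratio, n(BrO3^-) in the aliquot = 1/3 × 1.26 × 10^-3 = 4.21 × 10^-4 mol
[BrO3^-] = 4.21 × 10^-4 / 0.0198 = 0.0213 mol/L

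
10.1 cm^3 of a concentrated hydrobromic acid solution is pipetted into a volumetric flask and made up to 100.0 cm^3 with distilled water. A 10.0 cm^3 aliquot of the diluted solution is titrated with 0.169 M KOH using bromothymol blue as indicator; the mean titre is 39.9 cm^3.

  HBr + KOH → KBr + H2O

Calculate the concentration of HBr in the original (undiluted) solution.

6.68 M

n(KOH) = 0.0399 × 0.169 = 6.74 × 10^-3 mol
n(HBr) in the aliquot = 6.74 × 10^-3 mol (1:1 ratio)
[HBr]_dilute = 6.74 × 10^-3 / 0.0100 = 0.674 mol/L
Dilution factor = 100.0 / 10.1 = 9.901
[HBr]_stock = 0.674 × 9.901 = 6.68 mol/L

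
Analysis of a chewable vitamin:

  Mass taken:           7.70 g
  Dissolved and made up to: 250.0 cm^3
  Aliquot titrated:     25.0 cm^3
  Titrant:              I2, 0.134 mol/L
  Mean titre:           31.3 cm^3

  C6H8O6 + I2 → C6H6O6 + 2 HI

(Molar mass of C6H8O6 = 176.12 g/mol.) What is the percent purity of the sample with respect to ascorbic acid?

95.9 %

n(I2) per titration = 0.0313 × 0.134 = 4.19 × 10^-3 mol
n(C6H8O6) in each aliquot = 4.19 × 10^-3 mol (1:1 ratio)
n(C6H8O6) in the whole flask = 4.19 × 10^-3 × 250.0/25.0 = 0.0419 mol
mass of C6H8O6 = 0.0419 × 176.12 = 7.39 g
% C6H8O6 = 7.39 / 7.70 × 100 = 95.9 %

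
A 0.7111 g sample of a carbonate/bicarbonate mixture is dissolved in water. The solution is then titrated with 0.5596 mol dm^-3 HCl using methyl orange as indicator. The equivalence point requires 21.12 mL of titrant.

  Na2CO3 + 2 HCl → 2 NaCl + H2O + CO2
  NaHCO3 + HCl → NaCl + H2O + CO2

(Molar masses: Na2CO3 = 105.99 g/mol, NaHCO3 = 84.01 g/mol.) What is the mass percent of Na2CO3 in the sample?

n(HCl) = 0.02112 × 0.5596 = 0.01182 mol
Let x = n(Na2CO3), y = n(NaHCO3).
Titrant: 2x + 1y = 0.01182;  mass: 105.99x + 84.01y = 0.7111
Solving, x = 4.543 × 10^-3 mol, y = 2.733 × 10^-3 mol
mass of Na2CO3 = 4.543 × 10^-3 × 105.99 = 0.4815 g
% Na2CO3 = 0.4815 / 0.7111 × 100 = 67.71 %

67.71 %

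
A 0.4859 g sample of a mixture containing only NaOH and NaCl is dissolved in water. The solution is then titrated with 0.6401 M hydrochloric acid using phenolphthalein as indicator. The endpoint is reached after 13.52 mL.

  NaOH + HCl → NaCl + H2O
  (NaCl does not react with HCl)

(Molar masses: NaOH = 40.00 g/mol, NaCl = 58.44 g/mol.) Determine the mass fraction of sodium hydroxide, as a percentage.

71.24 %

n(HCl) = 0.01352 × 0.6401 = 8.654 × 10^-3 mol
Let x = n(NaOH), y = n(NaCl).
Titrant: 1x = 8.654 × 10^-3;  mass: 40.00x + 58.44y = 0.4859
Solving, x = 8.654 × 10^-3 mol, y = 2.391 × 10^-3 mol
mass of NaOH = 8.654 × 10^-3 × 40.00 = 0.3462 g
% NaOH = 0.3462 / 0.4859 × 100 = 71.24 %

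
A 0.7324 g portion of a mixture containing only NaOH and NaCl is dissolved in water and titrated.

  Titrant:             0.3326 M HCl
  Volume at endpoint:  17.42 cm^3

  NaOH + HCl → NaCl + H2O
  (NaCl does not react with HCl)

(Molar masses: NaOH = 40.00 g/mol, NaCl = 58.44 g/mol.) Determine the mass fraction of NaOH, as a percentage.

31.64 %

n(HCl) = 0.01742 × 0.3326 = 5.794 × 10^-3 mol
Let x = n(NaOH), y = n(NaCl).
Titrant: 1x = 5.794 × 10^-3;  mass: 40.00x + 58.44y = 0.7324
Solving, x = 5.794 × 10^-3 mol, y = 8.567 × 10^-3 mol
mass of NaOH = 5.794 × 10^-3 × 40.00 = 0.2318 g
% NaOH = 0.2318 / 0.7324 × 100 = 31.64 %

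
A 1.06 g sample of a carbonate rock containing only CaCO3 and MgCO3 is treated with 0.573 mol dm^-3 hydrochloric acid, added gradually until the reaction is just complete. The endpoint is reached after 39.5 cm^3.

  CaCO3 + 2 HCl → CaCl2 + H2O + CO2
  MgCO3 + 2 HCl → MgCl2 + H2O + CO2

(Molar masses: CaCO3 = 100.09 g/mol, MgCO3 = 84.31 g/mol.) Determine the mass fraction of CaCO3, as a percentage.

63.4 %

n(HCl) = 0.0395 × 0.573 = 0.0226 mol
Let x = n(CaCO3), y = n(MgCO3).
Titrant: 2x + 2y = 0.0226;  mass: 100.09x + 84.31y = 1.06
Solving, x = 6.71 × 10^-3 mol, y = 4.61 × 10^-3 mol
mass of CaCO3 = 6.71 × 10^-3 × 100.09 = 0.672 g
% CaCO3 = 0.672 / 1.06 × 100 = 63.4 %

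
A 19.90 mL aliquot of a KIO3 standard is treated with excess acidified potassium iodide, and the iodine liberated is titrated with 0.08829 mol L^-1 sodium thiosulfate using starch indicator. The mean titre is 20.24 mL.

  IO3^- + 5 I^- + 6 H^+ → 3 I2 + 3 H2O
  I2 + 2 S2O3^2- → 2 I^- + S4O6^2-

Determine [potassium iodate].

n(S2O3^2-) = 0.02024 × 0.08829 = 1.787 × 10^-3 mol
n(I2) = n(S2O3^2-)/2 = 8.935 × 10^-4 mol
From the 1:3 ratio, n(IO3^-) in the aliquot = 1/3 × 8.935 × 10^-4 = 2.978 × 10^-4 mol
[IO3^-] = 2.978 × 10^-4 / 0.01990 = 0.01497 mol/L

0.01497 mol/L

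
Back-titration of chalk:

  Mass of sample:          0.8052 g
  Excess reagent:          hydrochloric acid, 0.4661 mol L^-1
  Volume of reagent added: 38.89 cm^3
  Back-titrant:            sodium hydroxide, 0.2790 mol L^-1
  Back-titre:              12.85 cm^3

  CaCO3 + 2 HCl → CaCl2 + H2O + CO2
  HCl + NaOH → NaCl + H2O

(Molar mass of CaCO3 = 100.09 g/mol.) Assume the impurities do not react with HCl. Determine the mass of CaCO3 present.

n(HCl) added = 0.03889 × 0.4661 = 0.01813 mol
n(NaOH) used in back-titration = 0.01285 × 0.2790 = 3.585 × 10^-3 mol
n(HCl) left over = 3.585 × 10^-3 mol (1:1 ratio)
n(HCl) consumed by analyte = 0.01813 − 3.585 × 10^-3 = 0.01454 mol
From the 1:2 ratio, n(CaCO3) = 1/2 × 0.01454 = 7.271 × 10^-3 mol
mass of CaCO3 = 7.271 × 10^-3 × 100.09 = 0.7277 g

0.7277 g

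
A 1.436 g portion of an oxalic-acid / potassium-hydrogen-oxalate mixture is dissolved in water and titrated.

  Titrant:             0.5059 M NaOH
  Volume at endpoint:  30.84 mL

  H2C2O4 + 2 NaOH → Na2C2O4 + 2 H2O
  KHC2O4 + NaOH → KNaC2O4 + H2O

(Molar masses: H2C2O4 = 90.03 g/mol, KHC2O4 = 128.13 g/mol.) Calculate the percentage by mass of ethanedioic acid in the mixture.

n(NaOH) = 0.03084 × 0.5059 = 0.01560 mol
Let x = n(H2C2O4), y = n(KHC2O4).
Titrant: 2x + 1y = 0.01560;  mass: 90.03x + 128.13y = 1.436
Solving, x = 3.387 × 10^-3 mol, y = 8.827 × 10^-3 mol
mass of H2C2O4 = 3.387 × 10^-3 × 90.03 = 0.3050 g
% H2C2O4 = 0.3050 / 1.436 × 100 = 21.24 %

21.24 %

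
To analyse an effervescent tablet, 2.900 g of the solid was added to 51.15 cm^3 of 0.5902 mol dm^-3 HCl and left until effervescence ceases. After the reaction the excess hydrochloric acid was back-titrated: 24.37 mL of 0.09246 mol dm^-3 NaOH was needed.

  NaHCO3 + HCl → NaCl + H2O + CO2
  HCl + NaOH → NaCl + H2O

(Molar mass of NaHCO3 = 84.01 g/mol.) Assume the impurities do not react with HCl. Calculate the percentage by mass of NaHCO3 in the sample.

80.93 %

n(HCl) added = 0.05115 × 0.5902 = 0.03019 mol
n(NaOH) used in back-titration = 0.02437 × 0.09246 = 2.253 × 10^-3 mol
n(HCl) left over = 2.253 × 10^-3 mol (1:1 ratio)
n(HCl) consumed by analyte = 0.03019 − 2.253 × 10^-3 = 0.02794 mol
n(NaHCO3) = 0.02794 mol (1:1 ratio)
mass of NaHCO3 = 0.02794 × 84.01 = 2.347 g
% NaHCO3 = 2.347 / 2.900 × 100 = 80.93 %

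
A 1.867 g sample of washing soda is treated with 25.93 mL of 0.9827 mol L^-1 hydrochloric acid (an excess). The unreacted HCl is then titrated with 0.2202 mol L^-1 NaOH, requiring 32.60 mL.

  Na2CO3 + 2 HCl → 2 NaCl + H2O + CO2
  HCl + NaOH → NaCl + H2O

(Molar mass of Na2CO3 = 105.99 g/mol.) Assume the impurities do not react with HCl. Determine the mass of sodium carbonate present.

0.9700 g

n(HCl) added = 0.02593 × 0.9827 = 0.02548 mol
n(NaOH) used in back-titration = 0.03260 × 0.2202 = 7.179 × 10^-3 mol
n(HCl) left over = 7.179 × 10^-3 mol (1:1 ratio)
n(HCl) consumed by analyte = 0.02548 − 7.179 × 10^-3 = 0.01830 mol
From the 1:2 ratio, n(Na2CO3) = 1/2 × 0.01830 = 9.151 × 10^-3 mol
mass of Na2CO3 = 9.151 × 10^-3 × 105.99 = 0.9700 g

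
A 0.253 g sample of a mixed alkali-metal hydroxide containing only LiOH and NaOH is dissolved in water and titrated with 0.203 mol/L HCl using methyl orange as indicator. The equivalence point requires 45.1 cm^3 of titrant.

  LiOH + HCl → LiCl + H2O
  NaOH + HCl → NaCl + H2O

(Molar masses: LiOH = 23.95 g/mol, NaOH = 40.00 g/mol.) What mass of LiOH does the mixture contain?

0.169 g

n(HCl) = 0.0451 × 0.203 = 9.16 × 10^-3 mol
Let x = n(LiOH), y = n(NaOH).
Titrant: 1x + 1y = 9.16 × 10^-3;  mass: 23.95x + 40.00y = 0.253
Solving, x = 7.05 × 10^-3 mol, y = 2.10 × 10^-3 mol
mass of LiOH = 7.05 × 10^-3 × 23.95 = 0.169 g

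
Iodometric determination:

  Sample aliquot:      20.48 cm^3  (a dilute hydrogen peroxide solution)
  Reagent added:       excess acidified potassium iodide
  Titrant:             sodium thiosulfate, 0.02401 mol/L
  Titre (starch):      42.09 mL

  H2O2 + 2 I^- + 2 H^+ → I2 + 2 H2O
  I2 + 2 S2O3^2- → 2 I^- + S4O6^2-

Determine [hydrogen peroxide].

0.02467 mol/L

n(S2O3^2-) = 0.04209 × 0.02401 = 1.011 × 10^-3 mol
n(I2) = n(S2O3^2-)/2 = 5.053 × 10^-4 mol
n(H2O2) in the aliquot = 5.053 × 10^-4 mol (1:1 ratio)
[H2O2] = 5.053 × 10^-4 / 0.02048 = 0.02467 mol/L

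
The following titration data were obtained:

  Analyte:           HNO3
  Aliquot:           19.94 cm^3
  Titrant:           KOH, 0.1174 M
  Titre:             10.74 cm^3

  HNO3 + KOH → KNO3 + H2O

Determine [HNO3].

0.06323 M

n(KOH) = 0.01074 L × 0.1174 mol/L = 1.261 × 10^-3 mol
n(HNO3) = 1.261 × 10^-3 mol (1:1 mole ratio)
[HNO3] = 1.261 × 10^-3 mol / 0.01994 L = 0.06323 mol/L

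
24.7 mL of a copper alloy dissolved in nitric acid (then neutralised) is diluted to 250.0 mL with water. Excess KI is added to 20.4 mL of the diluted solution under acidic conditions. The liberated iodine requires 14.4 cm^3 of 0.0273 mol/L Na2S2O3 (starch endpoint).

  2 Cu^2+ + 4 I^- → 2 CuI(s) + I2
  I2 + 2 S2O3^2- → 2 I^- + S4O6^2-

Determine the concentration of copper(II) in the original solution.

n(S2O3^2-) = 0.0144 × 0.0273 = 3.93 × 10^-4 mol
n(I2) = n(S2O3^2-)/2 = 1.97 × 10^-4 mol
From the 2:1 ratio, n(Cu2+) in the aliquot = 2/1 × 1.97 × 10^-4 = 3.93 × 10^-4 mol
[Cu2+]_dilute = 3.93 × 10^-4 / 0.0204 = 0.0193 mol/L
[Cu2+]_original = 0.0193 × 250.0/24.7 = 0.195 mol/L

0.195 mol/L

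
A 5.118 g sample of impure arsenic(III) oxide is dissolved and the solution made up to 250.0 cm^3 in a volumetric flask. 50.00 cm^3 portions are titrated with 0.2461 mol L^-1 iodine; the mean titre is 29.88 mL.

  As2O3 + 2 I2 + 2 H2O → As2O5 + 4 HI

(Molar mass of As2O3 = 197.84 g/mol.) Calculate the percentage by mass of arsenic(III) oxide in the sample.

n(I2) per titration = 0.02988 × 0.2461 = 7.353 × 10^-3 mol
From the 1:2 ratio, n(As2O3) in each aliquot = 1/2 × 7.353 × 10^-3 = 3.677 × 10^-3 mol
n(As2O3) in the whole flask = 3.677 × 10^-3 × 250.0/50.00 = 0.01838 mol
mass of As2O3 = 0.01838 × 197.84 = 3.637 g
% As2O3 = 3.637 / 5.118 × 100 = 71.06 %

71.06 %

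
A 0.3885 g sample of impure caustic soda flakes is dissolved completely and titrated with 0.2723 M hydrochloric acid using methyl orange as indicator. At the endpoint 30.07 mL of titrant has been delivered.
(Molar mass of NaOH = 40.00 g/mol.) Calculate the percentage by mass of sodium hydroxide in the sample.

84.30 %

NaOH + HCl → NaCl + H2O
n(HCl) = 0.03007 L × 0.2723 mol/L = 8.188 × 10^-3 mol
n(NaOH) = 8.188 × 10^-3 mol (1:1 ratio)
mass of NaOH = 8.188 × 10^-3 × 40.00 g/mol = 0.3275 g
% NaOH = 0.3275 / 0.3885 × 100 = 84.30 %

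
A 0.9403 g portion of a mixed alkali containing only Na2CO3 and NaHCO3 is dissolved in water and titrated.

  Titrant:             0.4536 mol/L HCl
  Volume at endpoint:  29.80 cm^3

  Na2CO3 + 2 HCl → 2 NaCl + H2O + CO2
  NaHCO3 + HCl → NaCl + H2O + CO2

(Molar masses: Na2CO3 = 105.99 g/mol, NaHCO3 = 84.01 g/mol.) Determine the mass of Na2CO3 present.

n(HCl) = 0.02980 × 0.4536 = 0.01352 mol
Let x = n(Na2CO3), y = n(NaHCO3).
Titrant: 2x + 1y = 0.01352;  mass: 105.99x + 84.01y = 0.9403
Solving, x = 3.148 × 10^-3 mol, y = 7.221 × 10^-3 mol
mass of Na2CO3 = 3.148 × 10^-3 × 105.99 = 0.3337 g

0.3337 g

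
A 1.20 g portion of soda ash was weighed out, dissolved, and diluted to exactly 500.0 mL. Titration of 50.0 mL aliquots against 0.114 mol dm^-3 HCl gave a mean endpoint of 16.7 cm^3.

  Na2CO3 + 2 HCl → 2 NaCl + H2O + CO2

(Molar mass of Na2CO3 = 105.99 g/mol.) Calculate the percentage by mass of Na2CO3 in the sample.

n(HCl) per titration = 0.0167 × 0.114 = 1.90 × 10^-3 mol
From the 1:2 ratio, n(Na2CO3) in each aliquot = 1/2 × 1.90 × 10^-3 = 9.52 × 10^-4 mol
n(Na2CO3) in the whole flask = 9.52 × 10^-4 × 500.0/50.0 = 9.52 × 10^-3 mol
mass of Na2CO3 = 9.52 × 10^-3 × 105.99 = 1.01 g
% Na2CO3 = 1.01 / 1.20 × 100 = 84.1 %

84.1 %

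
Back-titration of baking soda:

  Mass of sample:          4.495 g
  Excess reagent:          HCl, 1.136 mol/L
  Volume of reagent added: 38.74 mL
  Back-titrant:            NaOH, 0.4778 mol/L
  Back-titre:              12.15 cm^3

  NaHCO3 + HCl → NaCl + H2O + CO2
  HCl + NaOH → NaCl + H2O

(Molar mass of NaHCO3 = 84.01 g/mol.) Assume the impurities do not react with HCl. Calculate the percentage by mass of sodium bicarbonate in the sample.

71.40 %

n(HCl) added = 0.03874 × 1.136 = 0.04401 mol
n(NaOH) used in back-titration = 0.01215 × 0.4778 = 5.805 × 10^-3 mol
n(HCl) left over = 5.805 × 10^-3 mol (1:1 ratio)
n(HCl) consumed by analyte = 0.04401 − 5.805 × 10^-3 = 0.03820 mol
n(NaHCO3) = 0.03820 mol (1:1 ratio)
mass of NaHCO3 = 0.03820 × 84.01 = 3.209 g
% NaHCO3 = 3.209 / 4.495 × 100 = 71.40 %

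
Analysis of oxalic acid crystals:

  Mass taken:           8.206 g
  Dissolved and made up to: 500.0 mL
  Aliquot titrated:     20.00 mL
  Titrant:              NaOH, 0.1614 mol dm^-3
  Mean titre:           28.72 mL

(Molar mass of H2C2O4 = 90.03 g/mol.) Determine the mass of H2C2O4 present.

5.217 g

H2C2O4 + 2 NaOH → Na2C2O4 + 2 H2O
n(NaOH) per titration = 0.02872 × 0.1614 = 4.635 × 10^-3 mol
From the 1:2 ratio, n(H2C2O4) in each aliquot = 1/2 × 4.635 × 10^-3 = 2.318 × 10^-3 mol
n(H2C2O4) in the whole flask = 2.318 × 10^-3 × 500.0/20.00 = 0.05794 mol
mass of H2C2O4 = 0.05794 × 90.03 = 5.217 g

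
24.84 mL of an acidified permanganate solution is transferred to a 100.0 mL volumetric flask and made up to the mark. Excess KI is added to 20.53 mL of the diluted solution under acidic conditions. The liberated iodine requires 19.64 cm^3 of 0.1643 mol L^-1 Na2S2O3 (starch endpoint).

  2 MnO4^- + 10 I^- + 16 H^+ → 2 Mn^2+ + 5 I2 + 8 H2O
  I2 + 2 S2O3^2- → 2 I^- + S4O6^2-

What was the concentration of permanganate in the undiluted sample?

n(S2O3^2-) = 0.01964 × 0.1643 = 3.227 × 10^-3 mol
n(I2) = n(S2O3^2-)/2 = 1.613 × 10^-3 mol
From the 2:5 ratio, n(MnO4^-) in the aliquot = 2/5 × 1.613 × 10^-3 = 6.454 × 10^-4 mol
[MnO4^-]_dilute = 6.454 × 10^-4 / 0.02053 = 0.03144 mol/L
[MnO4^-]_original = 0.03144 × 100.0/24.84 = 0.1266 mol/L

0.1266 mol/L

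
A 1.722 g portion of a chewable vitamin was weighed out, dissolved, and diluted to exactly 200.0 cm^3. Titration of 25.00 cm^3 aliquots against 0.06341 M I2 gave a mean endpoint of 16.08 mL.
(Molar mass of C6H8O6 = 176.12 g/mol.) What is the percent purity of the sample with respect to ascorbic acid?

83.43 %

C6H8O6 + I2 → C6H6O6 + 2 HI
n(I2) per titration = 0.01608 × 0.06341 = 1.020 × 10^-3 mol
n(C6H8O6) in each aliquot = 1.020 × 10^-3 mol (1:1 ratio)
n(C6H8O6) in the whole flask = 1.020 × 10^-3 × 200.0/25.00 = 8.157 × 10^-3 mol
mass of C6H8O6 = 8.157 × 10^-3 × 176.12 = 1.437 g
% C6H8O6 = 1.437 / 1.722 × 100 = 83.43 %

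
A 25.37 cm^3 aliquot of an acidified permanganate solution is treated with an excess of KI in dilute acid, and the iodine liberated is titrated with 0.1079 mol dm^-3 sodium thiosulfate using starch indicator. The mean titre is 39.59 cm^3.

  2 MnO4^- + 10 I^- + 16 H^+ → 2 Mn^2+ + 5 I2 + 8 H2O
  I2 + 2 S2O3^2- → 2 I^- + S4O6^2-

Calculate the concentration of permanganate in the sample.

n(S2O3^2-) = 0.03959 × 0.1079 = 4.272 × 10^-3 mol
n(I2) = n(S2O3^2-)/2 = 2.136 × 10^-3 mol
From the 2:5 ratio, n(MnO4^-) in the aliquot = 2/5 × 2.136 × 10^-3 = 8.544 × 10^-4 mol
[MnO4^-] = 8.544 × 10^-4 / 0.02537 = 0.03368 mol/L

0.03368 mol/L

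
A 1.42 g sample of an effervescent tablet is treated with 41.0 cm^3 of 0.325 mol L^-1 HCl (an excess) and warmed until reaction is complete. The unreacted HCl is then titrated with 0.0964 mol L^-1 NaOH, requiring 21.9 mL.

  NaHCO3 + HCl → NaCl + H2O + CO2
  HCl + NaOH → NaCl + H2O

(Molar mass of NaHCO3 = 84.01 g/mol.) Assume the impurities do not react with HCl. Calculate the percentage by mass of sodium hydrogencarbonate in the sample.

n(HCl) added = 0.0410 × 0.325 = 0.0133 mol
n(NaOH) used in back-titration = 0.0219 × 0.0964 = 2.11 × 10^-3 mol
n(HCl) left over = 2.11 × 10^-3 mol (1:1 ratio)
n(HCl) consumed by analyte = 0.0133 − 2.11 × 10^-3 = 0.0112 mol
n(NaHCO3) = 0.0112 mol (1:1 ratio)
mass of NaHCO3 = 0.0112 × 84.01 = 0.942 g
% NaHCO3 = 0.942 / 1.42 × 100 = 66.3 %

66.3 %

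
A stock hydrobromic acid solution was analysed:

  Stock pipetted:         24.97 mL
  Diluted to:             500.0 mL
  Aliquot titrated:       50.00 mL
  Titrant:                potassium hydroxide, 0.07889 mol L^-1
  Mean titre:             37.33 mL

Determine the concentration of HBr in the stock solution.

HBr + KOH → KBr + H2O
n(KOH) = 0.03733 × 0.07889 = 2.945 × 10^-3 mol
n(HBr) in the aliquot = 2.945 × 10^-3 mol (1:1 ratio)
[HBr]_dilute = 2.945 × 10^-3 / 0.05000 = 0.05890 mol/L
Dilution factor = 500.0 / 24.97 = 20.02
[HBr]_stock = 0.05890 × 20.02 = 1.179 mol/L

1.179 mol/L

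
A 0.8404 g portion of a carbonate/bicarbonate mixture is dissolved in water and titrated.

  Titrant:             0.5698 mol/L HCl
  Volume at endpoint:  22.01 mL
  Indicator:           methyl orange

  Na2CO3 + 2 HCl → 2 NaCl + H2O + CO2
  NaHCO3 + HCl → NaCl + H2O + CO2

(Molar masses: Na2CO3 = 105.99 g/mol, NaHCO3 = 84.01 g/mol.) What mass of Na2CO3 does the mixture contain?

0.3643 g

n(HCl) = 0.02201 × 0.5698 = 0.01254 mol
Let x = n(Na2CO3), y = n(NaHCO3).
Titrant: 2x + 1y = 0.01254;  mass: 105.99x + 84.01y = 0.8404
Solving, x = 3.437 × 10^-3 mol, y = 5.667 × 10^-3 mol
mass of Na2CO3 = 3.437 × 10^-3 × 105.99 = 0.3643 g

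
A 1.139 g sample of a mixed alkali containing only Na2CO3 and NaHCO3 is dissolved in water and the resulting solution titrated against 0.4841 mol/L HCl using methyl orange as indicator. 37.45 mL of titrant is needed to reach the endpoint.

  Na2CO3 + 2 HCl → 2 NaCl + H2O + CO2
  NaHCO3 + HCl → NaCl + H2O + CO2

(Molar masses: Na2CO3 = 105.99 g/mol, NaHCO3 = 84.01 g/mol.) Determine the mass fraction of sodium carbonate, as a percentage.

57.62 %

n(HCl) = 0.03745 × 0.4841 = 0.01813 mol
Let x = n(Na2CO3), y = n(NaHCO3).
Titrant: 2x + 1y = 0.01813;  mass: 105.99x + 84.01y = 1.139
Solving, x = 6.192 × 10^-3 mol, y = 5.746 × 10^-3 mol
mass of Na2CO3 = 6.192 × 10^-3 × 105.99 = 0.6562 g
% Na2CO3 = 0.6562 / 1.139 × 100 = 57.62 %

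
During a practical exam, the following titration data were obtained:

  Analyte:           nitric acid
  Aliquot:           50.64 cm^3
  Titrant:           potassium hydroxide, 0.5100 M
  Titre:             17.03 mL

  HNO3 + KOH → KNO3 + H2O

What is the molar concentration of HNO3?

0.1715 M

n(KOH) = 0.01703 L × 0.5100 mol/L = 8.685 × 10^-3 mol
n(HNO3) = 8.685 × 10^-3 mol (1:1 mole ratio)
[HNO3] = 8.685 × 10^-3 mol / 0.05064 L = 0.1715 mol/L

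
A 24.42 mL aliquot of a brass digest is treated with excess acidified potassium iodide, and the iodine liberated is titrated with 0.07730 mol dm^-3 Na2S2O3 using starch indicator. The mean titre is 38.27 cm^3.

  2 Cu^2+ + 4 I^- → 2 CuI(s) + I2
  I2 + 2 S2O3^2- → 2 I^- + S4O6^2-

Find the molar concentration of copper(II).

0.1211 mol/L

n(S2O3^2-) = 0.03827 × 0.07730 = 2.958 × 10^-3 mol
n(I2) = n(S2O3^2-)/2 = 1.479 × 10^-3 mol
From the 2:1 ratio, n(Cu2+) in the aliquot = 2/1 × 1.479 × 10^-3 = 2.958 × 10^-3 mol
[Cu2+] = 2.958 × 10^-3 / 0.02442 = 0.1211 mol/L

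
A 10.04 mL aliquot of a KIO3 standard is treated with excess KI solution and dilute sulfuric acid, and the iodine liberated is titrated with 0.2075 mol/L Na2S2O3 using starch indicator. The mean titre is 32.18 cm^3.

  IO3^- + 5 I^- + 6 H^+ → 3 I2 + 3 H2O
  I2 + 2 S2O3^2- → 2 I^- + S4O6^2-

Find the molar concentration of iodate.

n(S2O3^2-) = 0.03218 × 0.2075 = 6.677 × 10^-3 mol
n(I2) = n(S2O3^2-)/2 = 3.339 × 10^-3 mol
From the 1:3 ratio, n(IO3^-) in the aliquot = 1/3 × 3.339 × 10^-3 = 1.113 × 10^-3 mol
[IO3^-] = 1.113 × 10^-3 / 0.01004 = 0.1108 mol/L

0.1108 mol/L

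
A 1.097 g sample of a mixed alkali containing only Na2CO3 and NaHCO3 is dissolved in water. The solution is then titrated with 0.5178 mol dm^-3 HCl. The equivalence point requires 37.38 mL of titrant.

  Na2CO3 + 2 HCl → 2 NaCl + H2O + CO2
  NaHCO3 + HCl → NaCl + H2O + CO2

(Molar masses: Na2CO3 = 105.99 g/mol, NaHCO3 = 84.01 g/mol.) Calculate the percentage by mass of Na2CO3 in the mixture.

82.40 %

n(HCl) = 0.03738 × 0.5178 = 0.01936 mol
Let x = n(Na2CO3), y = n(NaHCO3).
Titrant: 2x + 1y = 0.01936;  mass: 105.99x + 84.01y = 1.097
Solving, x = 8.529 × 10^-3 mol, y = 2.298 × 10^-3 mol
mass of Na2CO3 = 8.529 × 10^-3 × 105.99 = 0.9040 g
% Na2CO3 = 0.9040 / 1.097 × 100 = 82.40 %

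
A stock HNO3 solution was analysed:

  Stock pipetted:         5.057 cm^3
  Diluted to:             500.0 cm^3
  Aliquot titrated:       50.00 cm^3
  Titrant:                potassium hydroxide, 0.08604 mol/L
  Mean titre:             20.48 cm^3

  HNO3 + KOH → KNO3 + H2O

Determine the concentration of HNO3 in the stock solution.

n(KOH) = 0.02048 × 0.08604 = 1.762 × 10^-3 mol
n(HNO3) in the aliquot = 1.762 × 10^-3 mol (1:1 ratio)
[HNO3]_dilute = 1.762 × 10^-3 / 0.05000 = 0.03524 mol/L
Dilution factor = 500.0 / 5.057 = 98.87
[HNO3]_stock = 0.03524 × 98.87 = 3.484 mol/L

3.484 mol/L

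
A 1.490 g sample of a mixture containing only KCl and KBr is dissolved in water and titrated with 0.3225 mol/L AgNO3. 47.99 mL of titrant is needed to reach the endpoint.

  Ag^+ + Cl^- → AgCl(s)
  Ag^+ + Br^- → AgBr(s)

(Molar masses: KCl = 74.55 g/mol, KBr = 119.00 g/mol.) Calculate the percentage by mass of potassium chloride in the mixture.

39.59 %

n(AgNO3) = 0.04799 × 0.3225 = 0.01548 mol
Let x = n(KCl), y = n(KBr).
Titrant: 1x + 1y = 0.01548;  mass: 74.55x + 119.00y = 1.490
Solving, x = 7.913 × 10^-3 mol, y = 7.564 × 10^-3 mol
mass of KCl = 7.913 × 10^-3 × 74.55 = 0.5899 g
% KCl = 0.5899 / 1.490 × 100 = 39.59 %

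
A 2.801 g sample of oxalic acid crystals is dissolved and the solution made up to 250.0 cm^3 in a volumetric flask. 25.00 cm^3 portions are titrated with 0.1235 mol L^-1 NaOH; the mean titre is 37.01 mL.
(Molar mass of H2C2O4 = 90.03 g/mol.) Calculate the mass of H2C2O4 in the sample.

2.058 g

H2C2O4 + 2 NaOH → Na2C2O4 + 2 H2O
n(NaOH) per titration = 0.03701 × 0.1235 = 4.571 × 10^-3 mol
From the 1:2 ratio, n(H2C2O4) in each aliquot = 1/2 × 4.571 × 10^-3 = 2.285 × 10^-3 mol
n(H2C2O4) in the whole flask = 2.285 × 10^-3 × 250.0/25.00 = 0.02285 mol
mass of H2C2O4 = 0.02285 × 90.03 = 2.058 g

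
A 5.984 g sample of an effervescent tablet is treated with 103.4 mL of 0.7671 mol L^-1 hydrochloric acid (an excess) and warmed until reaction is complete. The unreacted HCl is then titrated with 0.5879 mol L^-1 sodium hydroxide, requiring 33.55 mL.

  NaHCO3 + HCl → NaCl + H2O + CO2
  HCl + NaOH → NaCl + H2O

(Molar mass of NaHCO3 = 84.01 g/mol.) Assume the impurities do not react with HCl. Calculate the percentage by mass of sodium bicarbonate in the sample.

83.66 %

n(HCl) added = 0.1034 × 0.7671 = 0.07932 mol
n(NaOH) used in back-titration = 0.03355 × 0.5879 = 0.01972 mol
n(HCl) left over = 0.01972 mol (1:1 ratio)
n(HCl) consumed by analyte = 0.07932 − 0.01972 = 0.05959 mol
n(NaHCO3) = 0.05959 mol (1:1 ratio)
mass of NaHCO3 = 0.05959 × 84.01 = 5.006 g
% NaHCO3 = 5.006 / 5.984 × 100 = 83.66 %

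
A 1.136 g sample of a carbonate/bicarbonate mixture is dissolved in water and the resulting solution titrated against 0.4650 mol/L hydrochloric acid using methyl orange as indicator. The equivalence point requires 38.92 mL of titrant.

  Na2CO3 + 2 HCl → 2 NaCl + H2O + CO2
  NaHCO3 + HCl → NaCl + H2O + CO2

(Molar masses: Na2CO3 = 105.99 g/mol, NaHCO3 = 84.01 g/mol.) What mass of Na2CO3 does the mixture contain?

0.6568 g

n(HCl) = 0.03892 × 0.4650 = 0.01810 mol
Let x = n(Na2CO3), y = n(NaHCO3).
Titrant: 2x + 1y = 0.01810;  mass: 105.99x + 84.01y = 1.136
Solving, x = 6.197 × 10^-3 mol, y = 5.704 × 10^-3 mol
mass of Na2CO3 = 6.197 × 10^-3 × 105.99 = 0.6568 g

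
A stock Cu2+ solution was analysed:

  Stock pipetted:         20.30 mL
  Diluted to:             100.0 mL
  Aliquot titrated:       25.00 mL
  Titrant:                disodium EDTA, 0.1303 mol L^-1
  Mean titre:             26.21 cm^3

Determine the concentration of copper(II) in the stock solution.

Cu^2+ + EDTA^4- → [Cu(EDTA)]^2-
n(EDTA) = 0.02621 × 0.1303 = 3.415 × 10^-3 mol
n(Cu2+) in the aliquot = 3.415 × 10^-3 mol (1:1 ratio)
[Cu2+]_dilute = 3.415 × 10^-3 / 0.02500 = 0.1366 mol/L
Dilution factor = 100.0 / 20.30 = 4.926
[Cu2+]_stock = 0.1366 × 4.926 = 0.6729 mol/L

0.6729 mol/L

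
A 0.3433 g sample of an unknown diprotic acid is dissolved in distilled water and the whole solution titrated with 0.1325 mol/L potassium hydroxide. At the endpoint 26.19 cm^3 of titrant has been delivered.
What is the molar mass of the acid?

197.9 g/mol

n(KOH) = 0.02619 L × 0.1325 mol/L = 3.470 × 10^-3 mol
From the 1:2 ratio, n(H2A) = 1/2 × 3.470 × 10^-3 = 1.735 × 10^-3 mol
M = m / n = 0.3433 g / 1.735 × 10^-3 mol = 197.9 g/mol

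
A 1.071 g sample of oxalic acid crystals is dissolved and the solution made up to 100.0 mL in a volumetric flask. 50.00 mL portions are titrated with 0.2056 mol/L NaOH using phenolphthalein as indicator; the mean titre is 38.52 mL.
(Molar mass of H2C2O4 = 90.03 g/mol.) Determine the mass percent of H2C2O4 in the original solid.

66.57 %

H2C2O4 + 2 NaOH → Na2C2O4 + 2 H2O
n(NaOH) per titration = 0.03852 × 0.2056 = 7.920 × 10^-3 mol
From the 1:2 ratio, n(H2C2O4) in each aliquot = 1/2 × 7.920 × 10^-3 = 3.960 × 10^-3 mol
n(H2C2O4) in the whole flask = 3.960 × 10^-3 × 100.0/50.00 = 7.920 × 10^-3 mol
mass of H2C2O4 = 7.920 × 10^-3 × 90.03 = 0.7130 g
% H2C2O4 = 0.7130 / 1.071 × 100 = 66.57 %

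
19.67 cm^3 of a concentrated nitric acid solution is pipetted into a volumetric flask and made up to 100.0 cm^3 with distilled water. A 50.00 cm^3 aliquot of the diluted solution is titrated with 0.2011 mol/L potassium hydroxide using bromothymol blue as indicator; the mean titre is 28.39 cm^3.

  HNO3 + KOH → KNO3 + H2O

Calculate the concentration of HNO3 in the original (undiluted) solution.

n(KOH) = 0.02839 × 0.2011 = 5.709 × 10^-3 mol
n(HNO3) in the aliquot = 5.709 × 10^-3 mol (1:1 ratio)
[HNO3]_dilute = 5.709 × 10^-3 / 0.05000 = 0.1142 mol/L
Dilution factor = 100.0 / 19.67 = 5.084
[HNO3]_stock = 0.1142 × 5.084 = 0.5805 mol/L

0.5805 mol/L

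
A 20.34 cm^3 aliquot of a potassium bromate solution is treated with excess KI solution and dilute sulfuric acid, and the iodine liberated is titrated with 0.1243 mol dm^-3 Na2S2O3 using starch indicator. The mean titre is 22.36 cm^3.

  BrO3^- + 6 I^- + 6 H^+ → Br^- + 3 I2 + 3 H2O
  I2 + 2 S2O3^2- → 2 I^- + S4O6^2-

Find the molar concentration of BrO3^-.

n(S2O3^2-) = 0.02236 × 0.1243 = 2.779 × 10^-3 mol
n(I2) = n(S2O3^2-)/2 = 1.390 × 10^-3 mol
From the 1:3 ratio, n(BrO3^-) in the aliquot = 1/3 × 1.390 × 10^-3 = 4.632 × 10^-4 mol
[BrO3^-] = 4.632 × 10^-4 / 0.02034 = 0.02277 mol/L

0.02277 mol/L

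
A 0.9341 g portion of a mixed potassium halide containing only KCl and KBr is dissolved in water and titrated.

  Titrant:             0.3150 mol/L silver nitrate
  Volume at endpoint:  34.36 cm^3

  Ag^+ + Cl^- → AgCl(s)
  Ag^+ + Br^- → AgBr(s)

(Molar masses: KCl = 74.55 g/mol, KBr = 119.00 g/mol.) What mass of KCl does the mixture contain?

n(AgNO3) = 0.03436 × 0.3150 = 0.01082 mol
Let x = n(KCl), y = n(KBr).
Titrant: 1x + 1y = 0.01082;  mass: 74.55x + 119.00y = 0.9341
Solving, x = 7.961 × 10^-3 mol, y = 2.862 × 10^-3 mol
mass of KCl = 7.961 × 10^-3 × 74.55 = 0.5935 g

0.5935 g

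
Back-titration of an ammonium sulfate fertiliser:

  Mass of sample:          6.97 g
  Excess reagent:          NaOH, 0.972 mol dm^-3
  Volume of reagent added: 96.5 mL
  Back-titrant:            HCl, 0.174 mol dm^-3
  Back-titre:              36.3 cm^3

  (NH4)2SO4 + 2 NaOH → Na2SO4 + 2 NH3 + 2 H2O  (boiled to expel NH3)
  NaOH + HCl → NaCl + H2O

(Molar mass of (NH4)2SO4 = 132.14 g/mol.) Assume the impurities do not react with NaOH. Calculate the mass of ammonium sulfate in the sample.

5.78 g

n(NaOH) added = 0.0965 × 0.972 = 0.0938 mol
n(HCl) used in back-titration = 0.0363 × 0.174 = 6.32 × 10^-3 mol
n(NaOH) left over = 6.32 × 10^-3 mol (1:1 ratio)
n(NaOH) consumed by analyte = 0.0938 − 6.32 × 10^-3 = 0.0875 mol
From the 1:2 ratio, n((NH4)2SO4) = 1/2 × 0.0875 = 0.0437 mol
mass of (NH4)2SO4 = 0.0437 × 132.14 = 5.78 g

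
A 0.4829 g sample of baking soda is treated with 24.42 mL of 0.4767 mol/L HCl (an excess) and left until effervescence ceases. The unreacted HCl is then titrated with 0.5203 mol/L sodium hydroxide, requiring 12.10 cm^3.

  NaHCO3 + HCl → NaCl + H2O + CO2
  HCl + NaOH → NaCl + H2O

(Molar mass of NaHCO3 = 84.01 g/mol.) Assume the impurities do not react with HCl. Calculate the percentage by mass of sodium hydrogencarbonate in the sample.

92.99 %

n(HCl) added = 0.02442 × 0.4767 = 0.01164 mol
n(NaOH) used in back-titration = 0.01210 × 0.5203 = 6.296 × 10^-3 mol
n(HCl) left over = 6.296 × 10^-3 mol (1:1 ratio)
n(HCl) consumed by analyte = 0.01164 − 6.296 × 10^-3 = 5.345 × 10^-3 mol
n(NaHCO3) = 5.345 × 10^-3 mol (1:1 ratio)
mass of NaHCO3 = 5.345 × 10^-3 × 84.01 = 0.4491 g
% NaHCO3 = 0.4491 / 0.4829 × 100 = 92.99 %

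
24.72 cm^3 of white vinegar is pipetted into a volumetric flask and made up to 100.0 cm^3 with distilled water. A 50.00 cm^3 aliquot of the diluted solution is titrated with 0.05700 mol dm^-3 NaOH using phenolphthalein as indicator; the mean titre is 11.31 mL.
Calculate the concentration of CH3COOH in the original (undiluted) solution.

CH3COOH + NaOH → CH3COONa + H2O
n(NaOH) = 0.01131 × 0.05700 = 6.447 × 10^-4 mol
n(CH3COOH) in the aliquot = 6.447 × 10^-4 mol (1:1 ratio)
[CH3COOH]_dilute = 6.447 × 10^-4 / 0.05000 = 0.01289 mol/L
Dilution factor = 100.0 / 24.72 = 4.045
[CH3COOH]_stock = 0.01289 × 4.045 = 0.05216 mol/L

0.05216 mol/L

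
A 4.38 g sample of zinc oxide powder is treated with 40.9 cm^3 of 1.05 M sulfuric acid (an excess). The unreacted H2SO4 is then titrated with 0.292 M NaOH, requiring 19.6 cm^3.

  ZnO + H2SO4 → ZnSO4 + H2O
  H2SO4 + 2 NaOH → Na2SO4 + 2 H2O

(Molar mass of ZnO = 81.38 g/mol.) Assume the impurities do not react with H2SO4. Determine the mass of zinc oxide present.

n(H2SO4) added = 0.0409 × 1.05 = 0.0429 mol
n(NaOH) used in back-titration = 0.0196 × 0.292 = 5.72 × 10^-3 mol
From the 1:2 ratio, n(H2SO4) left over = 1/2 × 5.72 × 10^-3 = 2.86 × 10^-3 mol
n(H2SO4) consumed by analyte = 0.0429 − 2.86 × 10^-3 = 0.0401 mol
n(ZnO) = 0.0401 mol (1:1 ratio)
mass of ZnO = 0.0401 × 81.38 = 3.26 g

3.26 g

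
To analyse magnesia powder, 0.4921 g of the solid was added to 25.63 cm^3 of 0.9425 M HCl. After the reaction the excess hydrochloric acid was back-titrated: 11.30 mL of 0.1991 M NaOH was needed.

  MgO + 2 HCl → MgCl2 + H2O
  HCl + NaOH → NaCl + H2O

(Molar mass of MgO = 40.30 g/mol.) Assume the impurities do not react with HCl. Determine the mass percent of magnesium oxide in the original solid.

n(HCl) added = 0.02563 × 0.9425 = 0.02416 mol
n(NaOH) used in back-titration = 0.01130 × 0.1991 = 2.250 × 10^-3 mol
n(HCl) left over = 2.250 × 10^-3 mol (1:1 ratio)
n(HCl) consumed by analyte = 0.02416 − 2.250 × 10^-3 = 0.02191 mol
From the 1:2 ratio, n(MgO) = 1/2 × 0.02191 = 0.01095 mol
mass of MgO = 0.01095 × 40.30 = 0.4414 g
% MgO = 0.4414 / 0.4921 × 100 = 89.70 %

89.70 %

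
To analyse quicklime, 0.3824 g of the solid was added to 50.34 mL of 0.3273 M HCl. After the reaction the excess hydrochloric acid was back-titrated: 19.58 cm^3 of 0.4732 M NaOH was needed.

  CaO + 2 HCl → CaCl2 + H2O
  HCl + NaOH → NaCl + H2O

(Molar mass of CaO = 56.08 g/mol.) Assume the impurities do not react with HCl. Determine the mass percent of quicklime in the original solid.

n(HCl) added = 0.05034 × 0.3273 = 0.01648 mol
n(NaOH) used in back-titration = 0.01958 × 0.4732 = 9.265 × 10^-3 mol
n(HCl) left over = 9.265 × 10^-3 mol (1:1 ratio)
n(HCl) consumed by analyte = 0.01648 − 9.265 × 10^-3 = 7.211 × 10^-3 mol
From the 1:2 ratio, n(CaO) = 1/2 × 7.211 × 10^-3 = 3.606 × 10^-3 mol
mass of CaO = 3.606 × 10^-3 × 56.08 = 0.2022 g
% CaO = 0.2022 / 0.3824 × 100 = 52.88 %

52.88 %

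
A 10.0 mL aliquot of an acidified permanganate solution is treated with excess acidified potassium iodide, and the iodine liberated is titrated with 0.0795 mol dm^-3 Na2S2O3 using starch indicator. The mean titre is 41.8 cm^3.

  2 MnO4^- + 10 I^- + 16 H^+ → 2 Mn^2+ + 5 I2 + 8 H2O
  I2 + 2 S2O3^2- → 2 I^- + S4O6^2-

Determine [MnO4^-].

0.0665 mol/L

n(S2O3^2-) = 0.0418 × 0.0795 = 3.32 × 10^-3 mol
n(I2) = n(S2O3^2-)/2 = 1.66 × 10^-3 mol
From the 2:5 ratio, n(MnO4^-) in the aliquot = 2/5 × 1.66 × 10^-3 = 6.65 × 10^-4 mol
[MnO4^-] = 6.65 × 10^-4 / 0.0100 = 0.0665 mol/L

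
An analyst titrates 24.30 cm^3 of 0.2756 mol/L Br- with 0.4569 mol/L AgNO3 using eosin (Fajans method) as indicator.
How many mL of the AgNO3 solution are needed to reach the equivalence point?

Ag^+ + Br^- → AgBr(s)
n(Br-) = 0.02430 L × 0.2756 mol/L = 6.697 × 10^-3 mol
n(AgNO3) = 6.697 × 10^-3 mol (1:1 stoichiometry)
V(AgNO3) = 6.697 × 10^-3 mol / 0.4569 mol/L = 0.01466 L = 14.66 mL

14.66 mL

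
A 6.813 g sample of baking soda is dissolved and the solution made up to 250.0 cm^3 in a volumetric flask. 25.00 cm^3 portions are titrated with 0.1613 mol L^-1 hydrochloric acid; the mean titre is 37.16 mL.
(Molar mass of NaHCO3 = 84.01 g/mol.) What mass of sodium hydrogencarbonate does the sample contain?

NaHCO3 + HCl → NaCl + H2O + CO2
n(HCl) per titration = 0.03716 × 0.1613 = 5.994 × 10^-3 mol
n(NaHCO3) in each aliquot = 5.994 × 10^-3 mol (1:1 ratio)
n(NaHCO3) in the whole flask = 5.994 × 10^-3 × 250.0/25.00 = 0.05994 mol
mass of NaHCO3 = 0.05994 × 84.01 = 5.035 g

5.035 g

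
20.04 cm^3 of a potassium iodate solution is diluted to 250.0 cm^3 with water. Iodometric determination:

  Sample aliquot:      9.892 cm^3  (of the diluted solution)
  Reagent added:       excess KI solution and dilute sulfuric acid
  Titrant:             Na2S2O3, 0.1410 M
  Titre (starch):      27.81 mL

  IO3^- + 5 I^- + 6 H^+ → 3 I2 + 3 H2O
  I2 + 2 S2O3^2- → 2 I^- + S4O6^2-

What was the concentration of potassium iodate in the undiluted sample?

0.8242 M

n(S2O3^2-) = 0.02781 × 0.1410 = 3.921 × 10^-3 mol
n(I2) = n(S2O3^2-)/2 = 1.961 × 10^-3 mol
From the 1:3 ratio, n(IO3^-) in the aliquot = 1/3 × 1.961 × 10^-3 = 6.535 × 10^-4 mol
[IO3^-]_dilute = 6.535 × 10^-4 / 0.009892 = 0.06607 mol/L
[IO3^-]_original = 0.06607 × 250.0/20.04 = 0.8242 mol/L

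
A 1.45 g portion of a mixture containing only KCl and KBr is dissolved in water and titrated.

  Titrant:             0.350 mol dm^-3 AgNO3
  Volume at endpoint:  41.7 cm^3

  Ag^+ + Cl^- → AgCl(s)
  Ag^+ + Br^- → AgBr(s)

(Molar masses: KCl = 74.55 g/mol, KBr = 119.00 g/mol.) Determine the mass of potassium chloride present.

0.481 g

n(AgNO3) = 0.0417 × 0.350 = 0.0146 mol
Let x = n(KCl), y = n(KBr).
Titrant: 1x + 1y = 0.0146;  mass: 74.55x + 119.00y = 1.45
Solving, x = 6.45 × 10^-3 mol, y = 8.14 × 10^-3 mol
mass of KCl = 6.45 × 10^-3 × 74.55 = 0.481 g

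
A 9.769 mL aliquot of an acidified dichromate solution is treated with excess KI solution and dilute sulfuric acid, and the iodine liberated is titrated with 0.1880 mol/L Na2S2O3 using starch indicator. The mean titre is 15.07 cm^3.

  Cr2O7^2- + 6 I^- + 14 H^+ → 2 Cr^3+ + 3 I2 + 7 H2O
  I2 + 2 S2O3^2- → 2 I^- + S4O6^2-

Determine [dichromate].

0.04834 mol/L

n(S2O3^2-) = 0.01507 × 0.1880 = 2.833 × 10^-3 mol
n(I2) = n(S2O3^2-)/2 = 1.417 × 10^-3 mol
From the 1:3 ratio, n(Cr2O7^2-) in the aliquot = 1/3 × 1.417 × 10^-3 = 4.722 × 10^-4 mol
[Cr2O7^2-] = 4.722 × 10^-4 / 0.009769 = 0.04834 mol/L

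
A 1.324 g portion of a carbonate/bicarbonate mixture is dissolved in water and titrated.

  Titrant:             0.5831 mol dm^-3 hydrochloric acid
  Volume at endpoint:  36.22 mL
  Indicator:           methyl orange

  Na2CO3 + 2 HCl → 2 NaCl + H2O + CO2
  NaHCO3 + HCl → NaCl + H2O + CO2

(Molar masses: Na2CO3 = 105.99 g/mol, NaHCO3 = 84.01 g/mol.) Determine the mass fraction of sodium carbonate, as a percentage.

n(HCl) = 0.03622 × 0.5831 = 0.02112 mol
Let x = n(Na2CO3), y = n(NaHCO3).
Titrant: 2x + 1y = 0.02112;  mass: 105.99x + 84.01y = 1.324
Solving, x = 7.259 × 10^-3 mol, y = 6.602 × 10^-3 mol
mass of Na2CO3 = 7.259 × 10^-3 × 105.99 = 0.7694 g
% Na2CO3 = 0.7694 / 1.324 × 100 = 58.11 %

58.11 %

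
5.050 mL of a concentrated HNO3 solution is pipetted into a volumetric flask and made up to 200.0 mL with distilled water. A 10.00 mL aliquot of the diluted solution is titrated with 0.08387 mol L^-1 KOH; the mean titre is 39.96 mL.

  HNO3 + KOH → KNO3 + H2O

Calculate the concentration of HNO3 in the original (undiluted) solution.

13.27 mol/L

n(KOH) = 0.03996 × 0.08387 = 3.351 × 10^-3 mol
n(HNO3) in the aliquot = 3.351 × 10^-3 mol (1:1 ratio)
[HNO3]_dilute = 3.351 × 10^-3 / 0.01000 = 0.3351 mol/L
Dilution factor = 200.0 / 5.050 = 39.60
[HNO3]_stock = 0.3351 × 39.60 = 13.27 mol/L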